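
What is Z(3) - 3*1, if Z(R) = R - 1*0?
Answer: 0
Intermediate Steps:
Z(R) = R (Z(R) = R + 0 = R)
Z(3) - 3*1 = 3 - 3*1 = 3 - 3 = 0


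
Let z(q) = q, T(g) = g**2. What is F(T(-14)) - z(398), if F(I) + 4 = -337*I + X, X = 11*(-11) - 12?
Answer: -66587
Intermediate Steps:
X = -133 (X = -121 - 12 = -133)
F(I) = -137 - 337*I (F(I) = -4 + (-337*I - 133) = -4 + (-133 - 337*I) = -137 - 337*I)
F(T(-14)) - z(398) = (-137 - 337*(-14)**2) - 1*398 = (-137 - 337*196) - 398 = (-137 - 66052) - 398 = -66189 - 398 = -66587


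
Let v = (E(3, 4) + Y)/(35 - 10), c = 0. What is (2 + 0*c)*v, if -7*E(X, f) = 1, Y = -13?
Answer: -184/175 ≈ -1.0514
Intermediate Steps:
E(X, f) = -⅐ (E(X, f) = -⅐*1 = -⅐)
v = -92/175 (v = (-⅐ - 13)/(35 - 10) = -92/7/25 = -92/7*1/25 = -92/175 ≈ -0.52571)
(2 + 0*c)*v = (2 + 0*0)*(-92/175) = (2 + 0)*(-92/175) = 2*(-92/175) = -184/175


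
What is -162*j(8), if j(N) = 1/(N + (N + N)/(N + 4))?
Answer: -243/14 ≈ -17.357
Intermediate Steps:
j(N) = 1/(N + 2*N/(4 + N)) (j(N) = 1/(N + (2*N)/(4 + N)) = 1/(N + 2*N/(4 + N)))
-162*j(8) = -162*(4 + 8)/(8*(6 + 8)) = -81*12/(4*14) = -162*3/28 = -243/14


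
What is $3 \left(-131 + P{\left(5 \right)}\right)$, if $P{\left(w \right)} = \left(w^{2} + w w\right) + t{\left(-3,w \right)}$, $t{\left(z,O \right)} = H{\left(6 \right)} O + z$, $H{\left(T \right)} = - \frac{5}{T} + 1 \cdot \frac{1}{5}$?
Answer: $- \frac{523}{2} \approx -261.5$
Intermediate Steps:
$H{\left(T \right)} = \frac{1}{5} - \frac{5}{T}$ ($H{\left(T \right)} = - \frac{5}{T} + 1 \cdot \frac{1}{5} = - \frac{5}{T} + \frac{1}{5} = \frac{1}{5} - \frac{5}{T}$)
$t{\left(z,O \right)} = z - \frac{19 O}{30}$ ($t{\left(z,O \right)} = \frac{-25 + 6}{5 \cdot 6} O + z = \frac{1}{5} \cdot \frac{1}{6} \left(-19\right) O + z = - \frac{19 O}{30} + z = z - \frac{19 O}{30}$)
$P{\left(w \right)} = -3 + 2 w^{2} - \frac{19 w}{30}$ ($P{\left(w \right)} = \left(w^{2} + w w\right) - \left(3 + \frac{19 w}{30}\right) = \left(w^{2} + w^{2}\right) - \left(3 + \frac{19 w}{30}\right) = 2 w^{2} - \left(3 + \frac{19 w}{30}\right) = -3 + 2 w^{2} - \frac{19 w}{30}$)
$3 \left(-131 + P{\left(5 \right)}\right) = 3 \left(-131 - \left(\frac{37}{6} - 50\right)\right) = 3 \left(-131 - - \frac{263}{6}\right) = 3 \left(-131 + \frac{263}{6}\right) = 3 \left(- \frac{523}{6}\right) = - \frac{523}{2}$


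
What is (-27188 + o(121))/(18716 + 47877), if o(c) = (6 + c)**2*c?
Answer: 1924421/66593 ≈ 28.898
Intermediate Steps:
o(c) = c*(6 + c)**2
(-27188 + o(121))/(18716 + 47877) = (-27188 + 121*(6 + 121)**2)/(18716 + 47877) = (-27188 + 121*127**2)/66593 = (-27188 + 121*16129)*(1/66593) = (-27188 + 1951609)*(1/66593) = 1924421*(1/66593) = 1924421/66593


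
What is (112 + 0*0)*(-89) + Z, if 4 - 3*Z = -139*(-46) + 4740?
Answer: -13678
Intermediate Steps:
Z = -3710 (Z = 4/3 - (-139*(-46) + 4740)/3 = 4/3 - (6394 + 4740)/3 = 4/3 - ⅓*11134 = 4/3 - 11134/3 = -3710)
(112 + 0*0)*(-89) + Z = (112 + 0*0)*(-89) - 3710 = (112 + 0)*(-89) - 3710 = 112*(-89) - 3710 = -9968 - 3710 = -13678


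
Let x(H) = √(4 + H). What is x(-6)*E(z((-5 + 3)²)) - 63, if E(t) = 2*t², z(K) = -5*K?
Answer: -63 + 800*I*√2 ≈ -63.0 + 1131.4*I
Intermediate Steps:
x(-6)*E(z((-5 + 3)²)) - 63 = √(4 - 6)*(2*(-5*(-5 + 3)²)²) - 63 = √(-2)*(2*(-5*(-2)²)²) - 63 = (I*√2)*(2*(-5*4)²) - 63 = (I*√2)*(2*(-20)²) - 63 = (I*√2)*(2*400) - 63 = (I*√2)*800 - 63 = 800*I*√2 - 63 = -63 + 800*I*√2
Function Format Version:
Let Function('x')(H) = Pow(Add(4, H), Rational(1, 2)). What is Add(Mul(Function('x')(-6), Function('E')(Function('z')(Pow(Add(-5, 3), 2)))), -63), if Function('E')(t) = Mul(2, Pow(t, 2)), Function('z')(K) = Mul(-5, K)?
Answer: Add(-63, Mul(800, I, Pow(2, Rational(1, 2)))) ≈ Add(-63.000, Mul(1131.4, I))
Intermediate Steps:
Add(Mul(Function('x')(-6), Function('E')(Function('z')(Pow(Add(-5, 3), 2)))), -63) = Add(Mul(Pow(Add(4, -6), Rational(1, 2)), Mul(2, Pow(Mul(-5, Pow(Add(-5, 3), 2)), 2))), -63) = Add(Mul(Pow(-2, Rational(1, 2)), Mul(2, Pow(Mul(-5, Pow(-2, 2)), 2))), -63) = Add(Mul(Mul(I, Pow(2, Rational(1, 2))), Mul(2, Pow(Mul(-5, 4), 2))), -63) = Add(Mul(Mul(I, Pow(2, Rational(1, 2))), Mul(2, Pow(-20, 2))), -63) = Add(Mul(Mul(I, Pow(2, Rational(1, 2))), Mul(2, 400)), -63) = Add(Mul(Mul(I, Pow(2, Rational(1, 2))), 800), -63) = Add(Mul(800, I, Pow(2, Rational(1, 2))), -63) = Add(-63, Mul(800, I, Pow(2, Rational(1, 2))))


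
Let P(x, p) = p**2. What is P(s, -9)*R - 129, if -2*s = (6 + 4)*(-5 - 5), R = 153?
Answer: 12264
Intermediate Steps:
s = 50 (s = -(6 + 4)*(-5 - 5)/2 = -5*(-10) = -1/2*(-100) = 50)
P(s, -9)*R - 129 = (-9)**2*153 - 129 = 81*153 - 129 = 12393 - 129 = 12264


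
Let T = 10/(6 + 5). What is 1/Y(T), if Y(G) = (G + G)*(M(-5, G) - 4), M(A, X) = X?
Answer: -121/680 ≈ -0.17794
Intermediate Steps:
T = 10/11 ≈ 0.90909
Y(G) = 2*G*(-4 + G) (Y(G) = (G + G)*(G - 4) = (2*G)*(-4 + G) = 2*G*(-4 + G))
1/Y(T) = 1/(2*(10/11)*(-4 + 10/11)) = 1/(2*(10/11)*(-34/11)) = 1/(-680/121) = -121/680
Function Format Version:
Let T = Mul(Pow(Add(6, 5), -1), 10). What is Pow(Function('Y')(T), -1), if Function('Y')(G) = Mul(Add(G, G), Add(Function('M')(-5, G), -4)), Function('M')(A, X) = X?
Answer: Rational(-121, 680) ≈ -0.17794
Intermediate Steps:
T = Rational(10, 11) (T = Mul(Pow(11, -1), 10) = Mul(Rational(1, 11), 10) = Rational(10, 11) ≈ 0.90909)
Function('Y')(G) = Mul(2, G, Add(-4, G)) (Function('Y')(G) = Mul(Add(G, G), Add(G, -4)) = Mul(Mul(2, G), Add(-4, G)) = Mul(2, G, Add(-4, G)))
Pow(Function('Y')(T), -1) = Pow(Mul(2, Rational(10, 11), Add(-4, Rational(10, 11))), -1) = Pow(Mul(2, Rational(10, 11), Rational(-34, 11)), -1) = Pow(Rational(-680, 121), -1) = Rational(-121, 680)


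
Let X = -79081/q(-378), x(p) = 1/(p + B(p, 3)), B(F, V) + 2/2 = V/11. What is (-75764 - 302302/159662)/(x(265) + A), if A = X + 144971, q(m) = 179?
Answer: -629467593412671/1200757362400643 ≈ -0.52423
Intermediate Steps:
B(F, V) = -1 + V/11
x(p) = 1/(-8/11 + p) (x(p) = 1/(p + (-1 + (1/11)*3)) = 1/(p + (-1 + 3/11)) = 1/(p - 8/11) = 1/(-8/11 + p))
X = -79081/179 ≈ -441.79
A = 25870728/179 (A = -79081/179 + 144971 = 25870728/179 ≈ 1.4453e+5)
(-75764 - 302302/159662)/(x(265) + A) = (-75764 - 302302/159662)/(11/(-8 + 11*265) + 25870728/179) = (-75764 - 302302*1/159662)/(11/(-8 + 2915) + 25870728/179) = (-75764 - 151151/79831)/(11/2907 + 25870728/179) = -6048467035/(79831*(11*(1/2907) + 25870728/179)) = -6048467035/(79831*(11/2907 + 25870728/179)) = -6048467035/(79831*75206208265/520353) = -6048467035/79831*520353/75206208265 = -629467593412671/1200757362400643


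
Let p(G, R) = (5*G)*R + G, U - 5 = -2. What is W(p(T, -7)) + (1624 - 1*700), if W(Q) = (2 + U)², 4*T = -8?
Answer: 949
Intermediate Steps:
U = 3 (U = 5 - 2 = 3)
T = -2 (T = (¼)*(-8) = -2)
p(G, R) = G + 5*G*R (p(G, R) = 5*G*R + G = G + 5*G*R)
W(Q) = 25 (W(Q) = (2 + 3)² = 5² = 25)
W(p(T, -7)) + (1624 - 1*700) = 25 + (1624 - 1*700) = 25 + (1624 - 700) = 25 + 924 = 949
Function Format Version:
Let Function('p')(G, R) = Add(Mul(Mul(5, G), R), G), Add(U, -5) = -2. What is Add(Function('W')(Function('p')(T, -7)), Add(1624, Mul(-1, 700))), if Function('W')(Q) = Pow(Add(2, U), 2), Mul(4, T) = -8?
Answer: 949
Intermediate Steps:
U = 3 (U = Add(5, -2) = 3)
T = -2 (T = Mul(Rational(1, 4), -8) = -2)
Function('p')(G, R) = Add(G, Mul(5, G, R)) (Function('p')(G, R) = Add(Mul(5, G, R), G) = Add(G, Mul(5, G, R)))
Function('W')(Q) = 25 (Function('W')(Q) = Pow(Add(2, 3), 2) = Pow(5, 2) = 25)
Add(Function('W')(Function('p')(T, -7)), Add(1624, Mul(-1, 700))) = Add(25, Add(1624, Mul(-1, 700))) = Add(25, Add(1624, -700)) = Add(25, 924) = 949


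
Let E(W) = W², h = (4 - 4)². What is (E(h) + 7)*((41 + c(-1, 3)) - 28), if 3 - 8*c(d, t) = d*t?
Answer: 385/4 ≈ 96.250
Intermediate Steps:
c(d, t) = 3/8 - d*t/8
h = 0 (h = 0² = 0)
(E(h) + 7)*((41 + c(-1, 3)) - 28) = (0² + 7)*((41 + (3/8 - ⅛*(-1)*3)) - 28) = (0 + 7)*((41 + (3/8 + 3/8)) - 28) = 7*((41 + ¾) - 28) = 7*(167/4 - 28) = 7*(55/4) = 385/4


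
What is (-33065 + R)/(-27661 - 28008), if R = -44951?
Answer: 78016/55669 ≈ 1.4014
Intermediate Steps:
(-33065 + R)/(-27661 - 28008) = (-33065 - 44951)/(-27661 - 28008) = -78016/(-55669) = -78016*(-1/55669) = 78016/55669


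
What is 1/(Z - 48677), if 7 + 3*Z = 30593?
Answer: -3/115445 ≈ -2.5986e-5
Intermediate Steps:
Z = 30586/3 (Z = -7/3 + (⅓)*30593 = -7/3 + 30593/3 = 30586/3 ≈ 10195.)
1/(Z - 48677) = 1/(30586/3 - 48677) = 1/(-115445/3) = -3/115445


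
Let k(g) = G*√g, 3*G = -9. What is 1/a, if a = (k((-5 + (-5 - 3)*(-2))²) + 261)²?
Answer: 1/51984 ≈ 1.9237e-5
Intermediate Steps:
G = -3 (G = (⅓)*(-9) = -3)
k(g) = -3*√g
a = 51984 (a = (-3*√((-5 + (-5 - 3)*(-2))²) + 261)² = (-3*√((-5 - 8*(-2))²) + 261)² = (-3*√((-5 + 16)²) + 261)² = (-3*√(11²) + 261)² = (-3*√121 + 261)² = (-3*11 + 261)² = (-33 + 261)² = 228² = 51984)
1/a = 1/51984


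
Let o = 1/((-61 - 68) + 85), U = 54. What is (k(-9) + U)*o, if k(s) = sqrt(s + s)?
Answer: -27/22 - 3*I*sqrt(2)/44 ≈ -1.2273 - 0.096424*I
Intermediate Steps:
k(s) = sqrt(2)*sqrt(s) (k(s) = sqrt(2*s) = sqrt(2)*sqrt(s))
o = -1/44 (o = 1/(-129 + 85) = 1/(-44) = -1/44 ≈ -0.022727)
(k(-9) + U)*o = (sqrt(2)*sqrt(-9) + 54)*(-1/44) = (sqrt(2)*(3*I) + 54)*(-1/44) = (3*I*sqrt(2) + 54)*(-1/44) = (54 + 3*I*sqrt(2))*(-1/44) = -27/22 - 3*I*sqrt(2)/44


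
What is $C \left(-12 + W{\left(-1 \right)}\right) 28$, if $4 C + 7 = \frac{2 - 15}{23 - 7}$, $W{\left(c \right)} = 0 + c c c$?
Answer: $\frac{11375}{16} \approx 710.94$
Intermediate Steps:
$W{\left(c \right)} = c^{3}$ ($W{\left(c \right)} = 0 + c^{2} c = 0 + c^{3} = c^{3}$)
$C = - \frac{125}{64}$ ($C = - \frac{7}{4} + \frac{\left(2 - 15\right) \frac{1}{23 - 7}}{4} = - \frac{7}{4} + \frac{\left(-13\right) \frac{1}{16}}{4} = - \frac{7}{4} + \frac{1}{4} \left(- \frac{13}{16}\right) = - \frac{7}{4} - \frac{13}{64} = - \frac{125}{64} \approx -1.9531$)
$C \left(-12 + W{\left(-1 \right)}\right) 28 = - \frac{125 \left(-12 + \left(-1\right)^{3}\right)}{64} \cdot 28 = - \frac{125 \left(-12 - 1\right)}{64} \cdot 28 = \left(- \frac{125}{64}\right) \left(-13\right) 28 = \frac{1625}{64} \cdot 28 = \frac{11375}{16}$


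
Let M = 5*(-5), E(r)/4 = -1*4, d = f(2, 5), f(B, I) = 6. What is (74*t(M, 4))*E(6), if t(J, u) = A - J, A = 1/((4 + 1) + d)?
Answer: -326784/11 ≈ -29708.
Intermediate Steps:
d = 6
E(r) = -16 (E(r) = 4*(-1*4) = 4*(-4) = -16)
A = 1/11 (A = 1/((4 + 1) + 6) = 1/(5 + 6) = 1/11 ≈ 0.090909)
M = -25
t(J, u) = 1/11 - J
(74*t(M, 4))*E(6) = (74*(1/11 - 1*(-25)))*(-16) = (74*(1/11 + 25))*(-16) = (74*(276/11))*(-16) = (20424/11)*(-16) = -326784/11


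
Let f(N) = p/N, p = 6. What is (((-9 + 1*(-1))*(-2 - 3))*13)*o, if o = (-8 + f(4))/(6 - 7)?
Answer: 4225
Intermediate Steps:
f(N) = 6/N
o = 13/2 (o = (-8 + 6/4)/(6 - 7) = (-8 + 6*(¼))/(-1) = (-8 + 3/2)*(-1) = -13/2*(-1) = 13/2 ≈ 6.5000)
(((-9 + 1*(-1))*(-2 - 3))*13)*o = (((-9 + 1*(-1))*(-2 - 3))*13)*(13/2) = (((-9 - 1)*(-5))*13)*(13/2) = (-10*(-5)*13)*(13/2) = (50*13)*(13/2) = 650*(13/2) = 4225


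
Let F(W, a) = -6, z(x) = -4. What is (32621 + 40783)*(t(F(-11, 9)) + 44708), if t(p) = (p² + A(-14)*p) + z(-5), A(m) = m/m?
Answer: 3283654536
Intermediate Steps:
A(m) = 1
t(p) = -4 + p + p² (t(p) = (p² + 1*p) - 4 = (p² + p) - 4 = (p + p²) - 4 = -4 + p + p²)
(32621 + 40783)*(t(F(-11, 9)) + 44708) = (32621 + 40783)*((-4 - 6 + (-6)²) + 44708) = 73404*((-4 - 6 + 36) + 44708) = 73404*(26 + 44708) = 73404*44734 = 3283654536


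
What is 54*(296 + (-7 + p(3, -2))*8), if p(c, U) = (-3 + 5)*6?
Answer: 18144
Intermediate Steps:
p(c, U) = 12 (p(c, U) = 2*6 = 12)
54*(296 + (-7 + p(3, -2))*8) = 54*(296 + (-7 + 12)*8) = 54*(296 + 5*8) = 54*(296 + 40) = 54*336 = 18144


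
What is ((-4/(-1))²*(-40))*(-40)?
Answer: 25600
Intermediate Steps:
((-4/(-1))²*(-40))*(-40) = ((-4*(-1))²*(-40))*(-40) = (4²*(-40))*(-40) = (16*(-40))*(-40) = -640*(-40) = 25600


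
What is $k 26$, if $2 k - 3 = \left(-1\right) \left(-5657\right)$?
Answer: $73580$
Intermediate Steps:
$k = 2830$ ($k = \frac{3}{2} + \frac{\left(-1\right) \left(-5657\right)}{2} = \frac{3}{2} + \frac{1}{2} \cdot 5657 = \frac{3}{2} + \frac{5657}{2} = 2830$)
$k 26 = 2830 \cdot 26 = 73580$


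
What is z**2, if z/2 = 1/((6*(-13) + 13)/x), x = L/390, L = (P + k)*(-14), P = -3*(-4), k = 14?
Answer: 784/950625 ≈ 0.00082472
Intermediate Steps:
P = 12
L = -364 (L = (12 + 14)*(-14) = 26*(-14) = -364)
x = -14/15 (x = -364/390 = -364*1/390 = -14/15 ≈ -0.93333)
z = 28/975 (z = 2/(((6*(-13) + 13)/(-14/15))) = 2/(((-78 + 13)*(-15/14))) = 2/((-65*(-15/14))) = 2/(975/14) = 2*(14/975) = 28/975 ≈ 0.028718)
z**2 = (28/975)**2 = 784/950625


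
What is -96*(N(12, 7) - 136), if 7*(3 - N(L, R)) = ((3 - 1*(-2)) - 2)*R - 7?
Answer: 12960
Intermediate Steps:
N(L, R) = 4 - 3*R/7 (N(L, R) = 3 - (((3 - 1*(-2)) - 2)*R - 7)/7 = 3 - (((3 + 2) - 2)*R - 7)/7 = 3 - ((5 - 2)*R - 7)/7 = 3 - (3*R - 7)/7 = 3 - (-7 + 3*R)/7 = 3 + (1 - 3*R/7) = 4 - 3*R/7)
-96*(N(12, 7) - 136) = -96*((4 - 3/7*7) - 136) = -96*((4 - 3) - 136) = -96*(1 - 136) = -96*(-135) = 12960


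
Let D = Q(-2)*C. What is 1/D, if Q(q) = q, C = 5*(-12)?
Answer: 1/120 ≈ 0.0083333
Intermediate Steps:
C = -60
D = 120 (D = -2*(-60) = 120)
1/D = 1/120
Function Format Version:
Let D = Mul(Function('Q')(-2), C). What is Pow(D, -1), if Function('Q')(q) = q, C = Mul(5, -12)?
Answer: Rational(1, 120) ≈ 0.0083333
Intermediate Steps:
C = -60
D = 120 (D = Mul(-2, -60) = 120)
Pow(D, -1) = Pow(120, -1) = Rational(1, 120)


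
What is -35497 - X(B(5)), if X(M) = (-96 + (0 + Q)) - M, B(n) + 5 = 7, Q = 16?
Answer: -35415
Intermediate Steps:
B(n) = 2 (B(n) = -5 + 7 = 2)
X(M) = -80 - M (X(M) = (-96 + (0 + 16)) - M = (-96 + 16) - M = -80 - M)
-35497 - X(B(5)) = -35497 - (-80 - 1*2) = -35497 - (-80 - 2) = -35497 - 1*(-82) = -35497 + 82 = -35415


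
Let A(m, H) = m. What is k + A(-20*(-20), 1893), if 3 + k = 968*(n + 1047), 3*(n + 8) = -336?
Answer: 897733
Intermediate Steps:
n = -120 (n = -8 + (1/3)*(-336) = -8 - 112 = -120)
k = 897333 (k = -3 + 968*(-120 + 1047) = -3 + 968*927 = -3 + 897336 = 897333)
k + A(-20*(-20), 1893) = 897333 - 20*(-20) = 897333 + 400 = 897733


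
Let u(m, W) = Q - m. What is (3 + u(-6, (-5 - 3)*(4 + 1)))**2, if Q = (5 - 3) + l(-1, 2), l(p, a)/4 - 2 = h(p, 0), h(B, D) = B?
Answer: 225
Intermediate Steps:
l(p, a) = 8 + 4*p
Q = 6 (Q = (5 - 3) + (8 + 4*(-1)) = 2 + (8 - 4) = 2 + 4 = 6)
u(m, W) = 6 - m
(3 + u(-6, (-5 - 3)*(4 + 1)))**2 = (3 + (6 - 1*(-6)))**2 = (3 + (6 + 6))**2 = (3 + 12)**2 = 15**2 = 225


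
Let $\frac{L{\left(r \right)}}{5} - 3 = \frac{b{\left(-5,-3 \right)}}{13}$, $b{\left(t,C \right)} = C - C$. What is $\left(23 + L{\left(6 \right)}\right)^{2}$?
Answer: $1444$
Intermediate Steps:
$b{\left(t,C \right)} = 0$
$L{\left(r \right)} = 15$ ($L{\left(r \right)} = 15 + 5 \cdot \frac{0}{13} = 15 + 5 \cdot 0 \cdot \frac{1}{13} = 15 + 5 \cdot 0 = 15 + 0 = 15$)
$\left(23 + L{\left(6 \right)}\right)^{2} = \left(23 + 15\right)^{2} = 38^{2} = 1444$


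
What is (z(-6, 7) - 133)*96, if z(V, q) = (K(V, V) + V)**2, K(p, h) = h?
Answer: 1056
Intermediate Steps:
z(V, q) = 4*V**2 (z(V, q) = (V + V)**2 = (2*V)**2 = 4*V**2)
(z(-6, 7) - 133)*96 = (4*(-6)**2 - 133)*96 = (4*36 - 133)*96 = (144 - 133)*96 = 11*96 = 1056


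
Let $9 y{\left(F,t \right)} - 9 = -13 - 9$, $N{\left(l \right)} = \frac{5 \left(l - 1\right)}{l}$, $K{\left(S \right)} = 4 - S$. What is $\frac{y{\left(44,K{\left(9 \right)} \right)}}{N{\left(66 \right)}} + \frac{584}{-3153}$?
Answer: $- \frac{12574}{26275} \approx -0.47855$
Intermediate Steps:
$N{\left(l \right)} = \frac{-5 + 5 l}{l}$ ($N{\left(l \right)} = \frac{5 \left(-1 + l\right)}{l} = \frac{-5 + 5 l}{l}$)
$y{\left(F,t \right)} = - \frac{13}{9}$ ($y{\left(F,t \right)} = 1 + \frac{-13 - 9}{9} = 1 + \frac{1}{9} \left(-22\right) = 1 - \frac{22}{9} = - \frac{13}{9}$)
$\frac{y{\left(44,K{\left(9 \right)} \right)}}{N{\left(66 \right)}} + \frac{584}{-3153} = - \frac{13}{9 \left(5 - \frac{5}{66}\right)} + \frac{584}{-3153} = - \frac{13}{9 \left(5 - \frac{5}{66}\right)} + 584 \left(- \frac{1}{3153}\right) = - \frac{13}{9 \left(5 - \frac{5}{66}\right)} - \frac{584}{3153} = - \frac{13}{9 \cdot \frac{325}{66}} - \frac{584}{3153} = \left(- \frac{13}{9}\right) \frac{66}{325} - \frac{584}{3153} = - \frac{22}{75} - \frac{584}{3153} = - \frac{12574}{26275}$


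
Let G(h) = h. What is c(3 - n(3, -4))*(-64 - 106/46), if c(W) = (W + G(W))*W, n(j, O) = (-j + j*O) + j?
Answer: -686250/23 ≈ -29837.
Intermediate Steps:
n(j, O) = O*j (n(j, O) = (-j + O*j) + j = O*j)
c(W) = 2*W² (c(W) = (W + W)*W = (2*W)*W = 2*W²)
c(3 - n(3, -4))*(-64 - 106/46) = (2*(3 - (-4)*3)²)*(-64 - 106/46) = (2*(3 - 1*(-12))²)*(-64 - 106*1/46) = (2*(3 + 12)²)*(-64 - 53/23) = (2*15²)*(-1525/23) = (2*225)*(-1525/23) = 450*(-1525/23) = -686250/23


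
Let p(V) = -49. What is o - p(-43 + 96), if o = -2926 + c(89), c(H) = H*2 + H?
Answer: -2610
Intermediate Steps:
c(H) = 3*H (c(H) = 2*H + H = 3*H)
o = -2659 (o = -2926 + 3*89 = -2926 + 267 = -2659)
o - p(-43 + 96) = -2659 - 1*(-49) = -2659 + 49 = -2610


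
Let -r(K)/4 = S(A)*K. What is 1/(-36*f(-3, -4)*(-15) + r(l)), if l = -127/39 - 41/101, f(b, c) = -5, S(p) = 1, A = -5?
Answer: -3939/10577596 ≈ -0.00037239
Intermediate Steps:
l = -14426/3939 (l = -127*1/39 - 41*1/101 = -127/39 - 41/101 = -14426/3939 ≈ -3.6623)
r(K) = -4*K
1/(-36*f(-3, -4)*(-15) + r(l)) = 1/(-36*(-5)*(-15) - 4*(-14426/3939)) = 1/(180*(-15) + 57704/3939) = 1/(-2700 + 57704/3939) = 1/(-10577596/3939) = -3939/10577596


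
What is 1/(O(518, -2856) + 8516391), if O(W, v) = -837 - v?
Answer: 1/8518410 ≈ 1.1739e-7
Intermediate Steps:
1/(O(518, -2856) + 8516391) = 1/((-837 - 1*(-2856)) + 8516391) = 1/((-837 + 2856) + 8516391) = 1/(2019 + 8516391) = 1/8518410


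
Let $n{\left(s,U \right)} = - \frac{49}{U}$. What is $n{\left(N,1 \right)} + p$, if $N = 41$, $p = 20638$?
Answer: $20589$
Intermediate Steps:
$n{\left(N,1 \right)} + p = - \frac{49}{1} + 20638 = \left(-49\right) 1 + 20638 = -49 + 20638 = 20589$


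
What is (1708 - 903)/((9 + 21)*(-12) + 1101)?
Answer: 805/741 ≈ 1.0864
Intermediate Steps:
(1708 - 903)/((9 + 21)*(-12) + 1101) = 805/(30*(-12) + 1101) = 805/(-360 + 1101) = 805/741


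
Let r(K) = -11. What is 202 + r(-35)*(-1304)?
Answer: 14546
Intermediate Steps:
202 + r(-35)*(-1304) = 202 - 11*(-1304) = 202 + 14344 = 14546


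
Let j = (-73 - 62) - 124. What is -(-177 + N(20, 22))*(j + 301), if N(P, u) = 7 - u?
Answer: 8064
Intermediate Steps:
j = -259 (j = -135 - 124 = -259)
-(-177 + N(20, 22))*(j + 301) = -(-177 + (7 - 1*22))*(-259 + 301) = -(-177 + (7 - 22))*42 = -(-177 - 15)*42 = -(-192)*42 = -1*(-8064) = 8064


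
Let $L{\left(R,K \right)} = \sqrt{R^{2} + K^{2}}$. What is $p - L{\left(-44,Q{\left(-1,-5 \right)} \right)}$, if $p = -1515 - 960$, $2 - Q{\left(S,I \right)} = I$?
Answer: $-2475 - \sqrt{1985} \approx -2519.6$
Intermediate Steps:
$Q{\left(S,I \right)} = 2 - I$
$L{\left(R,K \right)} = \sqrt{K^{2} + R^{2}}$
$p = -2475$ ($p = -1515 - 960 = -2475$)
$p - L{\left(-44,Q{\left(-1,-5 \right)} \right)} = -2475 - \sqrt{\left(2 - -5\right)^{2} + \left(-44\right)^{2}} = -2475 - \sqrt{\left(2 + 5\right)^{2} + 1936} = -2475 - \sqrt{7^{2} + 1936} = -2475 - \sqrt{49 + 1936} = -2475 - \sqrt{1985}$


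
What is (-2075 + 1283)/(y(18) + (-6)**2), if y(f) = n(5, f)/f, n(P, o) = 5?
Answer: -14256/653 ≈ -21.832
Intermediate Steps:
y(f) = 5/f
(-2075 + 1283)/(y(18) + (-6)**2) = (-2075 + 1283)/(5/18 + (-6)**2) = -792/(5*(1/18) + 36) = -792/(5/18 + 36) = -792/653/18 = -792*18/653 = -14256/653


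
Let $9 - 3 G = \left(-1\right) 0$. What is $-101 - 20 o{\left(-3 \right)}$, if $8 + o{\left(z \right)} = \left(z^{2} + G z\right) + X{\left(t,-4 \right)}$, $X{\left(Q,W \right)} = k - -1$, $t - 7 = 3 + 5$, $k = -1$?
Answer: $59$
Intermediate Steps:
$t = 15$ ($t = 7 + \left(3 + 5\right) = 7 + 8 = 15$)
$X{\left(Q,W \right)} = 0$ ($X{\left(Q,W \right)} = -1 - -1 = -1 + 1 = 0$)
$G = 3$ ($G = 3 - \frac{\left(-1\right) 0}{3} = 3 - 0 = 3 + 0 = 3$)
$o{\left(z \right)} = -8 + z^{2} + 3 z$ ($o{\left(z \right)} = -8 + \left(\left(z^{2} + 3 z\right) + 0\right) = -8 + \left(z^{2} + 3 z\right) = -8 + z^{2} + 3 z$)
$-101 - 20 o{\left(-3 \right)} = -101 - 20 \left(-8 + \left(-3\right)^{2} + 3 \left(-3\right)\right) = -101 - 20 \left(-8 + 9 - 9\right) = -101 - -160 = -101 + 160 = 59$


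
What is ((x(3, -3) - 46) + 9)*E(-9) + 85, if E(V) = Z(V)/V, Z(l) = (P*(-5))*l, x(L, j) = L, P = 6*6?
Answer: 6205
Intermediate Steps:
P = 36
Z(l) = -180*l (Z(l) = (36*(-5))*l = -180*l)
E(V) = -180 (E(V) = (-180*V)/V = -180)
((x(3, -3) - 46) + 9)*E(-9) + 85 = ((3 - 46) + 9)*(-180) + 85 = (-43 + 9)*(-180) + 85 = -34*(-180) + 85 = 6120 + 85 = 6205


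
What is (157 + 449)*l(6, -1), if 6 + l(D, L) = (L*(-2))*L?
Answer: -4848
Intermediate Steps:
l(D, L) = -6 - 2*L**2 (l(D, L) = -6 + (L*(-2))*L = -6 + (-2*L)*L = -6 - 2*L**2)
(157 + 449)*l(6, -1) = (157 + 449)*(-6 - 2*(-1)**2) = 606*(-6 - 2*1) = 606*(-6 - 2) = 606*(-8) = -4848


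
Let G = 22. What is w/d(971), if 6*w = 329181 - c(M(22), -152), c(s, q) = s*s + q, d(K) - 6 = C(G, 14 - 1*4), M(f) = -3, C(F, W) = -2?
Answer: 82331/6 ≈ 13722.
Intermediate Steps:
d(K) = 4 (d(K) = 6 - 2 = 4)
c(s, q) = q + s² (c(s, q) = s² + q = q + s²)
w = 164662/3 (w = (329181 - (-152 + (-3)²))/6 = (329181 - (-152 + 9))/6 = (329181 - 1*(-143))/6 = (329181 + 143)/6 = (⅙)*329324 = 164662/3 ≈ 54887.)
w/d(971) = (164662/3)/4 = (164662/3)*(¼) = 82331/6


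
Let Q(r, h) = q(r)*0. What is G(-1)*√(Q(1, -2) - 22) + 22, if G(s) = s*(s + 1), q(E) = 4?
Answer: 22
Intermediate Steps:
G(s) = s*(1 + s)
Q(r, h) = 0 (Q(r, h) = 4*0 = 0)
G(-1)*√(Q(1, -2) - 22) + 22 = (-(1 - 1))*√(0 - 22) + 22 = (-1*0)*√(-22) + 22 = 0*(I*√22) + 22 = 0 + 22 = 22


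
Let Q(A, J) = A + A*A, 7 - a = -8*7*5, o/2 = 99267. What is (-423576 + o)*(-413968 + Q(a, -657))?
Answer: 74559115104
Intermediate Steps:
o = 198534 (o = 2*99267 = 198534)
a = 287 (a = 7 - (-8*7)*5 = 7 - (-56)*5 = 7 - 1*(-280) = 7 + 280 = 287)
Q(A, J) = A + A²
(-423576 + o)*(-413968 + Q(a, -657)) = (-423576 + 198534)*(-413968 + 287*(1 + 287)) = -225042*(-413968 + 287*288) = -225042*(-413968 + 82656) = -225042*(-331312) = 74559115104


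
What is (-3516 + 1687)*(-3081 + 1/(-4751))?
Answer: 26772594728/4751 ≈ 5.6352e+6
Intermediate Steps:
(-3516 + 1687)*(-3081 + 1/(-4751)) = -1829*(-3081 - 1/4751) = -1829*(-14637832/4751) = 26772594728/4751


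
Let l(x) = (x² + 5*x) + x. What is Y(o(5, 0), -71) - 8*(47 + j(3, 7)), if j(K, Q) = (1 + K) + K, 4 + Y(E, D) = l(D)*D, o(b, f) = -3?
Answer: -328101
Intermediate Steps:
l(x) = x² + 6*x
Y(E, D) = -4 + D²*(6 + D) (Y(E, D) = -4 + (D*(6 + D))*D = -4 + D²*(6 + D))
j(K, Q) = 1 + 2*K
Y(o(5, 0), -71) - 8*(47 + j(3, 7)) = (-4 + (-71)²*(6 - 71)) - 8*(47 + (1 + 2*3)) = (-4 + 5041*(-65)) - 8*(47 + (1 + 6)) = (-4 - 327665) - 8*(47 + 7) = -327669 - 8*54 = -327669 - 432 = -328101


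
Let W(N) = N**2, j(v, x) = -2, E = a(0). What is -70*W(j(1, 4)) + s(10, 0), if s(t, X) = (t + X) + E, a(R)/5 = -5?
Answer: -295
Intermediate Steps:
a(R) = -25 (a(R) = 5*(-5) = -25)
E = -25
s(t, X) = -25 + X + t (s(t, X) = (t + X) - 25 = (X + t) - 25 = -25 + X + t)
-70*W(j(1, 4)) + s(10, 0) = -70*(-2)**2 + (-25 + 0 + 10) = -70*4 - 15 = -280 - 15 = -295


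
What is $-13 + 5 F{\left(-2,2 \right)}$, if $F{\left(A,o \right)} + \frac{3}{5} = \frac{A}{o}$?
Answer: $-21$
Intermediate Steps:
$F{\left(A,o \right)} = - \frac{3}{5} + \frac{A}{o}$
$-13 + 5 F{\left(-2,2 \right)} = -13 + 5 \left(- \frac{3}{5} - \frac{2}{2}\right) = -13 + 5 \left(- \frac{3}{5} - 1\right) = -13 + 5 \left(- \frac{8}{5}\right) = -13 - 8 = -21$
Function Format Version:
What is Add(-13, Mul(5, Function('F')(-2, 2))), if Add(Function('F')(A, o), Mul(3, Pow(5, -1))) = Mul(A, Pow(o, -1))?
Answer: -21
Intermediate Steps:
Function('F')(A, o) = Add(Rational(-3, 5), Mul(A, Pow(o, -1)))
Add(-13, Mul(5, Function('F')(-2, 2))) = Add(-13, Mul(5, Add(Rational(-3, 5), Mul(-2, Pow(2, -1))))) = Add(-13, Mul(5, Add(Rational(-3, 5), Mul(-2, Rational(1, 2))))) = Add(-13, Mul(5, Add(Rational(-3, 5), -1))) = Add(-13, Mul(5, Rational(-8, 5))) = Add(-13, -8) = -21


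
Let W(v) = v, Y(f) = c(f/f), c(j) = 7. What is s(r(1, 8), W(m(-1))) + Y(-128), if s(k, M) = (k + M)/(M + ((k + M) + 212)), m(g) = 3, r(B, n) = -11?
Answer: 1441/207 ≈ 6.9613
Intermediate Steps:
Y(f) = 7
s(k, M) = (M + k)/(212 + k + 2*M) (s(k, M) = (M + k)/(M + ((M + k) + 212)) = (M + k)/(M + (212 + M + k)) = (M + k)/(212 + k + 2*M))
s(r(1, 8), W(m(-1))) + Y(-128) = (3 - 11)/(212 - 11 + 2*3) + 7 = -8/(212 - 11 + 6) + 7 = -8/207 + 7 = 1441/207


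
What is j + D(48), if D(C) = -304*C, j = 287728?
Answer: 273136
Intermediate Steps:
j + D(48) = 287728 - 304*48 = 287728 - 14592 = 273136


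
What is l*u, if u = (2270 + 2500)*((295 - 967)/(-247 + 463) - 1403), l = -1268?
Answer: 8504666200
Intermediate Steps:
u = -6707150 (u = 4770*(-672/216 - 1403) = 4770*(-672*1/216 - 1403) = 4770*(-28/9 - 1403) = 4770*(-12655/9) = -6707150)
l*u = -1268*(-6707150) = 8504666200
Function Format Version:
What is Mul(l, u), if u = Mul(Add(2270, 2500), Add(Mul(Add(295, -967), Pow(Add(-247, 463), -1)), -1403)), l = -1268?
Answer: 8504666200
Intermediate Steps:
u = -6707150 (u = Mul(4770, Add(Mul(-672, Pow(216, -1)), -1403)) = Mul(4770, Add(Mul(-672, Rational(1, 216)), -1403)) = Mul(4770, Add(Rational(-28, 9), -1403)) = Mul(4770, Rational(-12655, 9)) = -6707150)
Mul(l, u) = Mul(-1268, -6707150) = 8504666200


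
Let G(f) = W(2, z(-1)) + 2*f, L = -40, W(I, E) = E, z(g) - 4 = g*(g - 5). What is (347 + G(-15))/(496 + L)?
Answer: 109/152 ≈ 0.71710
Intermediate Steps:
z(g) = 4 + g*(-5 + g) (z(g) = 4 + g*(g - 5) = 4 + g*(-5 + g))
G(f) = 10 + 2*f (G(f) = (4 + (-1)**2 - 5*(-1)) + 2*f = (4 + 1 + 5) + 2*f = 10 + 2*f)
(347 + G(-15))/(496 + L) = (347 + (10 + 2*(-15)))/(496 - 40) = (347 + (10 - 30))/456 = (347 - 20)*(1/456) = 327*(1/456) = 109/152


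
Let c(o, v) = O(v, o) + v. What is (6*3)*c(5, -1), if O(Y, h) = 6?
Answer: 90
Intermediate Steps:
c(o, v) = 6 + v
(6*3)*c(5, -1) = (6*3)*(6 - 1) = 18*5 = 90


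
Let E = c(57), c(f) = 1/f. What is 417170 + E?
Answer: 23778691/57 ≈ 4.1717e+5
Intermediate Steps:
E = 1/57 ≈ 0.017544
417170 + E = 417170 + 1/57 = 23778691/57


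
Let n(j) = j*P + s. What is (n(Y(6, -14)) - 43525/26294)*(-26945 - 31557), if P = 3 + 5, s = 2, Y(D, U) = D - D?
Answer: -265101813/13147 ≈ -20164.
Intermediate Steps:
Y(D, U) = 0
P = 8
n(j) = 2 + 8*j (n(j) = j*8 + 2 = 8*j + 2 = 2 + 8*j)
(n(Y(6, -14)) - 43525/26294)*(-26945 - 31557) = ((2 + 8*0) - 43525/26294)*(-26945 - 31557) = ((2 + 0) - 43525*1/26294)*(-58502) = (2 - 43525/26294)*(-58502) = (9063/26294)*(-58502) = -265101813/13147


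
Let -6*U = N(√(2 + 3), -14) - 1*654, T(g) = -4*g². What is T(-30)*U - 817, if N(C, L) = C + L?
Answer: -401617 + 600*√5 ≈ -4.0028e+5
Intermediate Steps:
U = 334/3 - √5/6 (U = -((√(2 + 3) - 14) - 1*654)/6 = -((√5 - 14) - 654)/6 = -((-14 + √5) - 654)/6 = -(-668 + √5)/6 = 334/3 - √5/6 ≈ 110.96)
T(-30)*U - 817 = (-4*(-30)²)*(334/3 - √5/6) - 817 = (-4*900)*(334/3 - √5/6) - 817 = -3600*(334/3 - √5/6) - 817 = (-400800 + 600*√5) - 817 = -401617 + 600*√5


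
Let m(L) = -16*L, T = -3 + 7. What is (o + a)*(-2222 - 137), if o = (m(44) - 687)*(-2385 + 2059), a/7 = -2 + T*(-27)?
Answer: -1067909864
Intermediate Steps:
T = 4
a = -770 (a = 7*(-2 + 4*(-27)) = 7*(-2 - 108) = 7*(-110) = -770)
o = 453466 (o = (-16*44 - 687)*(-2385 + 2059) = (-704 - 687)*(-326) = -1391*(-326) = 453466)
(o + a)*(-2222 - 137) = (453466 - 770)*(-2222 - 137) = 452696*(-2359) = -1067909864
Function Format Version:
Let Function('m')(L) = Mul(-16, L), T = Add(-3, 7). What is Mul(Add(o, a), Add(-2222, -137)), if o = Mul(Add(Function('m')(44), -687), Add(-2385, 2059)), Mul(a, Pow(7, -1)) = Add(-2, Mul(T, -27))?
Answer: -1067909864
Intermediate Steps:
T = 4
a = -770 (a = Mul(7, Add(-2, Mul(4, -27))) = Mul(7, Add(-2, -108)) = Mul(7, -110) = -770)
o = 453466 (o = Mul(Add(Mul(-16, 44), -687), Add(-2385, 2059)) = Mul(Add(-704, -687), -326) = Mul(-1391, -326) = 453466)
Mul(Add(o, a), Add(-2222, -137)) = Mul(Add(453466, -770), Add(-2222, -137)) = Mul(452696, -2359) = -1067909864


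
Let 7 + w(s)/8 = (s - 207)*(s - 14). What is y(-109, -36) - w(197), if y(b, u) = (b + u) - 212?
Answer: 14339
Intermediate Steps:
w(s) = -56 + 8*(-207 + s)*(-14 + s) (w(s) = -56 + 8*((s - 207)*(s - 14)) = -56 + 8*((-207 + s)*(-14 + s)) = -56 + 8*(-207 + s)*(-14 + s))
y(b, u) = -212 + b + u
y(-109, -36) - w(197) = (-212 - 109 - 36) - (23128 - 1768*197 + 8*197²) = -357 - (23128 - 348296 + 8*38809) = -357 - (23128 - 348296 + 310472) = -357 - 1*(-14696) = -357 + 14696 = 14339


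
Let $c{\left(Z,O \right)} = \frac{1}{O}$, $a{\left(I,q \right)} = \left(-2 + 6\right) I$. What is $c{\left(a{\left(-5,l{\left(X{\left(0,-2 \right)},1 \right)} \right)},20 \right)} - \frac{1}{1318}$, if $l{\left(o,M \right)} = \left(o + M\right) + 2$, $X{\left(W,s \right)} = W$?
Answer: $\frac{649}{13180} \approx 0.049241$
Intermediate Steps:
$l{\left(o,M \right)} = 2 + M + o$ ($l{\left(o,M \right)} = \left(M + o\right) + 2 = 2 + M + o$)
$a{\left(I,q \right)} = 4 I$
$c{\left(a{\left(-5,l{\left(X{\left(0,-2 \right)},1 \right)} \right)},20 \right)} - \frac{1}{1318} = \frac{1}{20} - \frac{1}{1318} = \frac{649}{13180}$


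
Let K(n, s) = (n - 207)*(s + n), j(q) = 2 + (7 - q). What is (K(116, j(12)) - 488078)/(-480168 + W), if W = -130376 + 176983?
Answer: 498361/433561 ≈ 1.1495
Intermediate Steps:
j(q) = 9 - q
K(n, s) = (-207 + n)*(n + s)
W = 46607
(K(116, j(12)) - 488078)/(-480168 + W) = ((116**2 - 207*116 - 207*(9 - 1*12) + 116*(9 - 1*12)) - 488078)/(-480168 + 46607) = ((13456 - 24012 - 207*(9 - 12) + 116*(9 - 12)) - 488078)/(-433561) = ((13456 - 24012 - 207*(-3) + 116*(-3)) - 488078)*(-1/433561) = ((13456 - 24012 + 621 - 348) - 488078)*(-1/433561) = (-10283 - 488078)*(-1/433561) = -498361*(-1/433561) = 498361/433561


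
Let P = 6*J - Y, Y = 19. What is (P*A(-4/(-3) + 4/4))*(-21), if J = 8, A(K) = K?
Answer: -1421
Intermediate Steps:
P = 29 (P = 6*8 - 1*19 = 48 - 19 = 29)
(P*A(-4/(-3) + 4/4))*(-21) = (29*(-4/(-3) + 4/4))*(-21) = (29*(-4*(-⅓) + 4*(¼)))*(-21) = (29*(4/3 + 1))*(-21) = (29*(7/3))*(-21) = (203/3)*(-21) = -1421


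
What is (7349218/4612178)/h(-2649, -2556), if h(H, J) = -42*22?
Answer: -3674609/2130826236 ≈ -0.0017245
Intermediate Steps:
h(H, J) = -924
(7349218/4612178)/h(-2649, -2556) = (7349218/4612178)/(-924) = (7349218*(1/4612178))*(-1/924) = (3674609/2306089)*(-1/924) = -3674609/2130826236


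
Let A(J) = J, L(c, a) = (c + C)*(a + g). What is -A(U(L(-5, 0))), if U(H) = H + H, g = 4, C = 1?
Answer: 32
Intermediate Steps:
L(c, a) = (1 + c)*(4 + a) (L(c, a) = (c + 1)*(a + 4) = (1 + c)*(4 + a))
U(H) = 2*H
-A(U(L(-5, 0))) = -2*(4 + 0 + 4*(-5) + 0*(-5)) = -2*(4 + 0 - 20 + 0) = -2*(-16) = -1*(-32) = 32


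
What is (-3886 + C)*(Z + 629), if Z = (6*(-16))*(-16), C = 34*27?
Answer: -6425720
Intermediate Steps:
C = 918
Z = 1536 (Z = -96*(-16) = 1536)
(-3886 + C)*(Z + 629) = (-3886 + 918)*(1536 + 629) = -2968*2165 = -6425720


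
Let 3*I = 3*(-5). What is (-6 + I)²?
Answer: 121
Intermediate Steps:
I = -5 (I = (3*(-5))/3 = (⅓)*(-15) = -5)
(-6 + I)² = (-6 - 5)² = (-11)² = 121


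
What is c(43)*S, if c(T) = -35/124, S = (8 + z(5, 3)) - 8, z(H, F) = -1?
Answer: 35/124 ≈ 0.28226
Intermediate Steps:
S = -1 (S = (8 - 1) - 8 = 7 - 8 = -1)
c(T) = -35/124 (c(T) = -35*1/124 = -35/124)
c(43)*S = -35/124*(-1) = 35/124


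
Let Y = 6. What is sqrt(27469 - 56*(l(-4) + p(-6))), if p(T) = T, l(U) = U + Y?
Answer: 3*sqrt(3077) ≈ 166.41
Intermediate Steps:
l(U) = 6 + U (l(U) = U + 6 = 6 + U)
sqrt(27469 - 56*(l(-4) + p(-6))) = sqrt(27469 - 56*((6 - 4) - 6)) = sqrt(27469 - 56*(2 - 6)) = sqrt(27469 - 56*(-4)) = sqrt(27469 + 224) = sqrt(27693) = 3*sqrt(3077)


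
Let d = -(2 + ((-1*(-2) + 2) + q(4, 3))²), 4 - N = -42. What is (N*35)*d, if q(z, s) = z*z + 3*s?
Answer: -1357230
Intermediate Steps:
N = 46 (N = 4 - 1*(-42) = 4 + 42 = 46)
q(z, s) = z² + 3*s
d = -843 (d = -(2 + ((-1*(-2) + 2) + (4² + 3*3))²) = -(2 + ((2 + 2) + (16 + 9))²) = -(2 + (4 + 25)²) = -(2 + 29²) = -(2 + 841) = -1*843 = -843)
(N*35)*d = (46*35)*(-843) = 1610*(-843) = -1357230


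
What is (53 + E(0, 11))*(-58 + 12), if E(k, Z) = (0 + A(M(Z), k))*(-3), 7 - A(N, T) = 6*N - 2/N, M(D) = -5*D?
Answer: 2423464/55 ≈ 44063.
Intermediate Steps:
A(N, T) = 7 - 6*N + 2/N (A(N, T) = 7 - (6*N - 2/N) = 7 - (-2/N + 6*N) = 7 + (-6*N + 2/N) = 7 - 6*N + 2/N)
E(k, Z) = -21 - 90*Z + 6/(5*Z) (E(k, Z) = (0 + (7 - (-30)*Z + 2/((-5*Z))))*(-3) = (0 + (7 + 30*Z + 2*(-1/(5*Z))))*(-3) = (0 + (7 + 30*Z - 2/(5*Z)))*(-3) = (7 + 30*Z - 2/(5*Z))*(-3) = -21 - 90*Z + 6/(5*Z))
(53 + E(0, 11))*(-58 + 12) = (53 + (-21 - 90*11 + (6/5)/11))*(-58 + 12) = (53 + (-21 - 990 + (6/5)*(1/11)))*(-46) = (53 + (-21 - 990 + 6/55))*(-46) = (53 - 55599/55)*(-46) = -52684/55*(-46) = 2423464/55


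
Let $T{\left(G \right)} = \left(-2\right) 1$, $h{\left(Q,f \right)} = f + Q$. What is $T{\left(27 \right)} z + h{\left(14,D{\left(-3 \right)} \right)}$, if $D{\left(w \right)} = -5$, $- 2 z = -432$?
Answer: $-423$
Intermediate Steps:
$z = 216$ ($z = \left(- \frac{1}{2}\right) \left(-432\right) = 216$)
$h{\left(Q,f \right)} = Q + f$
$T{\left(G \right)} = -2$
$T{\left(27 \right)} z + h{\left(14,D{\left(-3 \right)} \right)} = \left(-2\right) 216 + \left(14 - 5\right) = -432 + 9 = -423$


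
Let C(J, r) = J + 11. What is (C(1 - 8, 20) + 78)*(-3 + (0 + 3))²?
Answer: 0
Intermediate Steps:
C(J, r) = 11 + J
(C(1 - 8, 20) + 78)*(-3 + (0 + 3))² = ((11 + (1 - 8)) + 78)*(-3 + (0 + 3))² = ((11 - 7) + 78)*(-3 + 3)² = (4 + 78)*0² = 82*0 = 0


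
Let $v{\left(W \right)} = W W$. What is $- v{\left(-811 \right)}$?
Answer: $-657721$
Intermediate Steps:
$v{\left(W \right)} = W^{2}$
$- v{\left(-811 \right)} = - \left(-811\right)^{2} = \left(-1\right) 657721 = -657721$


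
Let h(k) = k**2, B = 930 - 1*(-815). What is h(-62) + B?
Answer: 5589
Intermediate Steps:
B = 1745 (B = 930 + 815 = 1745)
h(-62) + B = (-62)**2 + 1745 = 3844 + 1745 = 5589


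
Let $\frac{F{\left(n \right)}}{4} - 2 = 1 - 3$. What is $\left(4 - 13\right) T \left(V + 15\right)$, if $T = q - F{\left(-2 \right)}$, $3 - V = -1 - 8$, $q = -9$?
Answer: $2187$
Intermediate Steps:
$V = 12$ ($V = 3 - \left(-1 - 8\right) = 3 - -9 = 3 + 9 = 12$)
$F{\left(n \right)} = 0$ ($F{\left(n \right)} = 8 + 4 \left(1 - 3\right) = 8 + 4 \left(-2\right) = 8 - 8 = 0$)
$T = -9$ ($T = -9 - 0 = -9 + 0 = -9$)
$\left(4 - 13\right) T \left(V + 15\right) = \left(4 - 13\right) \left(-9\right) \left(12 + 15\right) = \left(4 - 13\right) \left(-9\right) 27 = \left(-9\right) \left(-9\right) 27 = 81 \cdot 27 = 2187$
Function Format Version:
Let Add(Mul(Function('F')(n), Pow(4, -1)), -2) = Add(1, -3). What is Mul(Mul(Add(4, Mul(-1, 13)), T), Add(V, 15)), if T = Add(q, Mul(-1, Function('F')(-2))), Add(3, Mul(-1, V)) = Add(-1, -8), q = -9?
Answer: 2187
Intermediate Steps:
V = 12 (V = Add(3, Mul(-1, Add(-1, -8))) = Add(3, Mul(-1, -9)) = Add(3, 9) = 12)
Function('F')(n) = 0 (Function('F')(n) = Add(8, Mul(4, Add(1, -3))) = Add(8, Mul(4, -2)) = Add(8, -8) = 0)
T = -9 (T = Add(-9, Mul(-1, 0)) = Add(-9, 0) = -9)
Mul(Mul(Add(4, Mul(-1, 13)), T), Add(V, 15)) = Mul(Mul(Add(4, Mul(-1, 13)), -9), Add(12, 15)) = Mul(Mul(Add(4, -13), -9), 27) = Mul(Mul(-9, -9), 27) = Mul(81, 27) = 2187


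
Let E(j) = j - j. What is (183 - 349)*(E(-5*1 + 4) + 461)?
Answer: -76526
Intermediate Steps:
E(j) = 0
(183 - 349)*(E(-5*1 + 4) + 461) = (183 - 349)*(0 + 461) = -166*461 = -76526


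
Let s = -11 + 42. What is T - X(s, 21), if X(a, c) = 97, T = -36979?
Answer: -37076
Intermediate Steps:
s = 31
T - X(s, 21) = -36979 - 1*97 = -36979 - 97 = -37076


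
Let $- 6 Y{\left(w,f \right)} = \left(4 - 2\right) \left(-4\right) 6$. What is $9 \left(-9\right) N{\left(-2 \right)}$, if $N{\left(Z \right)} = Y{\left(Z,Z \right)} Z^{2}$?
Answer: $-2592$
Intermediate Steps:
$Y{\left(w,f \right)} = 8$ ($Y{\left(w,f \right)} = - \frac{\left(4 - 2\right) \left(-4\right) 6}{6} = - \frac{2 \left(-4\right) 6}{6} = - \frac{\left(-8\right) 6}{6} = \left(- \frac{1}{6}\right) \left(-48\right) = 8$)
$N{\left(Z \right)} = 8 Z^{2}$
$9 \left(-9\right) N{\left(-2 \right)} = 9 \left(-9\right) 8 \left(-2\right)^{2} = - 81 \cdot 8 \cdot 4 = \left(-81\right) 32 = -2592$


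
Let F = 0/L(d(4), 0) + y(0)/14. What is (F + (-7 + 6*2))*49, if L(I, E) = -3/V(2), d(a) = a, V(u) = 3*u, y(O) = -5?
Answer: 455/2 ≈ 227.50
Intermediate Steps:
L(I, E) = -½ (L(I, E) = -3/(3*2) = -3/6 = -3*⅙ = -½)
F = -5/14 (F = 0/(-½) - 5/14 = 0*(-2) - 5*1/14 = 0 - 5/14 = -5/14 ≈ -0.35714)
(F + (-7 + 6*2))*49 = (-5/14 + (-7 + 6*2))*49 = (-5/14 + (-7 + 12))*49 = (-5/14 + 5)*49 = (65/14)*49 = 455/2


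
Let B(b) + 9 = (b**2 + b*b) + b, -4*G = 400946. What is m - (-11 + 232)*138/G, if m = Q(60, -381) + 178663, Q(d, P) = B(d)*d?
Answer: 9464227075/15421 ≈ 6.1372e+5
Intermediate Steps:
G = -200473/2 (G = -1/4*400946 = -200473/2 ≈ -1.0024e+5)
B(b) = -9 + b + 2*b**2 (B(b) = -9 + ((b**2 + b*b) + b) = -9 + ((b**2 + b**2) + b) = -9 + (2*b**2 + b) = -9 + (b + 2*b**2) = -9 + b + 2*b**2)
Q(d, P) = d*(-9 + d + 2*d**2) (Q(d, P) = (-9 + d + 2*d**2)*d = d*(-9 + d + 2*d**2))
m = 613723 (m = 60*(-9 + 60 + 2*60**2) + 178663 = 60*(-9 + 60 + 2*3600) + 178663 = 60*(-9 + 60 + 7200) + 178663 = 60*7251 + 178663 = 435060 + 178663 = 613723)
m - (-11 + 232)*138/G = 613723 - (-11 + 232)*138/(-200473/2) = 613723 - 221*138*(-2)/200473 = 613723 - 30498*(-2)/200473 = 613723 - 1*(-4692/15421) = 613723 + 4692/15421 = 9464227075/15421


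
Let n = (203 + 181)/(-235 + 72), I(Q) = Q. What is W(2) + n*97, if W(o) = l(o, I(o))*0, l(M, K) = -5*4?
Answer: -37248/163 ≈ -228.52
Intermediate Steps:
l(M, K) = -20
n = -384/163 (n = 384/(-163) = 384*(-1/163) = -384/163 ≈ -2.3558)
W(o) = 0 (W(o) = -20*0 = 0)
W(2) + n*97 = 0 - 384/163*97 = 0 - 37248/163 = -37248/163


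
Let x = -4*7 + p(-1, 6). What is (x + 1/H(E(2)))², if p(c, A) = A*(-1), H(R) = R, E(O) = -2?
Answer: 4761/4 ≈ 1190.3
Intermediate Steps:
p(c, A) = -A
x = -34 (x = -4*7 - 1*6 = -28 - 6 = -34)
(x + 1/H(E(2)))² = (-34 + 1/(-2))² = (-34 - ½)² = (-69/2)² = 4761/4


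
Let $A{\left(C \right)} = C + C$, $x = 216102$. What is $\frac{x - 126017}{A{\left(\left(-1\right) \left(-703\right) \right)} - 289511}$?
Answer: $- \frac{18017}{57621} \approx -0.31268$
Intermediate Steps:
$A{\left(C \right)} = 2 C$
$\frac{x - 126017}{A{\left(\left(-1\right) \left(-703\right) \right)} - 289511} = \frac{216102 - 126017}{2 \left(\left(-1\right) \left(-703\right)\right) - 289511} = \frac{90085}{2 \cdot 703 - 289511} = \frac{90085}{1406 - 289511} = \frac{90085}{-288105} = 90085 \left(- \frac{1}{288105}\right) = - \frac{18017}{57621}$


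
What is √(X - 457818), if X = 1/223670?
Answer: I*√22903842011036530/223670 ≈ 676.62*I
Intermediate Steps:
X = 1/223670 ≈ 4.4709e-6
√(X - 457818) = √(1/223670 - 457818) = √(-102400152059/223670) = I*√22903842011036530/223670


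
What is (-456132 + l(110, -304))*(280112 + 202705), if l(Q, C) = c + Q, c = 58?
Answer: -220147170588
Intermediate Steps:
l(Q, C) = 58 + Q
(-456132 + l(110, -304))*(280112 + 202705) = (-456132 + (58 + 110))*(280112 + 202705) = (-456132 + 168)*482817 = -455964*482817 = -220147170588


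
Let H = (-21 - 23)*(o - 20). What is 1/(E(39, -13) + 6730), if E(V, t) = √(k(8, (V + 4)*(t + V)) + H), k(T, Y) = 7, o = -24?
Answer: 6730/45290957 - √1943/45290957 ≈ 0.00014762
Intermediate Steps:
H = 1936 (H = (-21 - 23)*(-24 - 20) = -44*(-44) = 1936)
E(V, t) = √1943 (E(V, t) = √(7 + 1936) = √1943)
1/(E(39, -13) + 6730) = 1/(√1943 + 6730) = 1/(6730 + √1943)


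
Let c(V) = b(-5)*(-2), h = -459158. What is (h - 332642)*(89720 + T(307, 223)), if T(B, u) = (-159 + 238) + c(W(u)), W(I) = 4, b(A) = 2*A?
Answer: -71118684200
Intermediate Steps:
c(V) = 20 (c(V) = (2*(-5))*(-2) = -10*(-2) = 20)
T(B, u) = 99 (T(B, u) = (-159 + 238) + 20 = 79 + 20 = 99)
(h - 332642)*(89720 + T(307, 223)) = (-459158 - 332642)*(89720 + 99) = -791800*89819 = -71118684200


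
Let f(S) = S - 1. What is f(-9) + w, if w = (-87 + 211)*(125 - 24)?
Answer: 12514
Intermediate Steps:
f(S) = -1 + S
w = 12524 (w = 124*101 = 12524)
f(-9) + w = (-1 - 9) + 12524 = -10 + 12524 = 12514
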